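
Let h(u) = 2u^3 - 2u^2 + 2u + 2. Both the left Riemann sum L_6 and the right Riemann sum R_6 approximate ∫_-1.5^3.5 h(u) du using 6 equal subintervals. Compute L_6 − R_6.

-68.75

L_6 ≈ 29.6064815.
R_6 ≈ 98.3564815.
L_6 − R_6 = -68.75.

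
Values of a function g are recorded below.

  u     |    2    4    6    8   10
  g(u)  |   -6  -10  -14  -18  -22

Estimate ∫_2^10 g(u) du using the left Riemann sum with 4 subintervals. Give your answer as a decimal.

-96

Δu = 2.
Sum = 2·[(-6) + (-10) + (-14) + (-18)] = -96.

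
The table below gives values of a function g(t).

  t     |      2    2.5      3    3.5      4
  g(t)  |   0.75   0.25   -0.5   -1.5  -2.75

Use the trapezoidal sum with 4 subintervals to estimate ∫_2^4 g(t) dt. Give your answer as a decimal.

Δt = 0.5.
T_4 = (0.5/2)·[0.75 + 2·0.25 + 2·(-0.5) + 2·(-1.5) + (-2.75)] = -1.375.

-1.375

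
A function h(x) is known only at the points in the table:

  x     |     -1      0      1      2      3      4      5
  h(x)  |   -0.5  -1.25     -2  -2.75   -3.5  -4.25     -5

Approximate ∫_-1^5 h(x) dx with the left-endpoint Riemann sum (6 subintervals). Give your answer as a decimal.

-14.25

Δx = 1.
Sum = 1·[(-0.5) + (-1.25) + (-2) + (-2.75) + (-3.5) + (-4.25)] = -14.25.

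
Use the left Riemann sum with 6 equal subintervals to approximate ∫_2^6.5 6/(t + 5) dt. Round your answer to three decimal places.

3.108

Δt = (6.5 − 2)/6 = 0.75.
Left endpoints: 2, 2.75, 3.5, 4.25, 5, 5.75.
f(2) = 6/7, f(2.75) = 24/31, f(3.5) = 12/17, f(4.25) = 24/37, f(5) = 0.6, f(5.75) = 24/43.
Sum = Δt · [f(2) + f(2.75) + f(3.5) + ...].
Sum ≈ 3.108.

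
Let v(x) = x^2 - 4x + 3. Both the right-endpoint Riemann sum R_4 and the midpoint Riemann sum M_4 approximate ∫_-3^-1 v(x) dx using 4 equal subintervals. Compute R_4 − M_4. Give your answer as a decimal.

-3.875

R_4 = 26.75.
M_4 = 30.625.
R_4 − M_4 = -3.875.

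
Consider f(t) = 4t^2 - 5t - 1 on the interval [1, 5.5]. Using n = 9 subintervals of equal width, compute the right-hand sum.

Δt = (5.5 − 1)/9 = 0.5.
Right endpoints: 1.5, 2, 2.5, 3, 3.5, 4, 4.5, 5, 5.5.
f(1.5) = 0.5, f(2) = 5, f(2.5) = 11.5, f(3) = 20, f(3.5) = 30.5, f(4) = 43, f(4.5) = 57.5, f(5) = 74, f(5.5) = 92.5.
Sum = Δt · [f(1.5) + f(2) + f(2.5) + ...].
Sum = 167.25.

167.25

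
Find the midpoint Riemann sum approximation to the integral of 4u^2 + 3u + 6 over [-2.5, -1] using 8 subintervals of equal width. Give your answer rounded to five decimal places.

Δu = (-1 − (-2.5))/8 = 0.1875.
Midpoints: -2.40625, -2.21875, -2.03125, -1.84375, -1.65625, -1.46875, -1.28125, -1.09375.
f(-2.40625) = 21.94140625, f(-2.21875) = 19.03515625, f(-2.03125) = 16.41015625, f(-1.84375) = 14.06640625, f(-1.65625) = 12.00390625, f(-1.46875) = 10.22265625, f(-1.28125) = 8.72265625, f(-1.09375) = 7.50390625.
Sum = Δu · [f(-2.40625) + f(-2.21875) + f(-2.03125) + ...].
Sum ≈ 20.60742.

20.60742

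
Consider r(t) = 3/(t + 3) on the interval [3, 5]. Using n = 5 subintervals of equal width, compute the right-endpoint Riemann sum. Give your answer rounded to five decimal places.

Δt = (5 − 3)/5 = 0.4.
Right endpoints: 3.4, 3.8, 4.2, 4.6, 5.
r(3.4) = 0.46875, r(3.8) = 15/34, r(4.2) = 5/12, r(4.6) = 15/38, r(5) = 0.375.
Sum = Δt · [r(3.4) + r(3.8) + r(4.2) + r(4.6) + r(5)].
Sum ≈ 0.83853.

0.83853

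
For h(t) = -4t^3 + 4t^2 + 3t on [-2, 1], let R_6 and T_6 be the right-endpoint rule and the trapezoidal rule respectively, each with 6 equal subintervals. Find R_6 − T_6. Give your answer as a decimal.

-9.75

R_6 = 14.
T_6 = 23.75.
R_6 − T_6 = -9.75.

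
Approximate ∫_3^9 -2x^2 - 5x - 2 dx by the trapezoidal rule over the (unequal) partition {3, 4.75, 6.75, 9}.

Subinterval widths: 1.75, 2, 2.25.
f(3) = -35, f(4.75) = -70.875, f(6.75) = -126.875, f(9) = -209.
On each subinterval the trapezoid contributes (Δx_i/2)·[f(x_{i-1}) + f(x_i)].
Sum = -668.25.

-668.25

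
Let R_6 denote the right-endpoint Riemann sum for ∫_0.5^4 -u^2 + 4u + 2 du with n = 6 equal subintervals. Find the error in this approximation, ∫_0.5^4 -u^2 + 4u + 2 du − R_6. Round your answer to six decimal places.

0.708912

Exact integral: ∫_0.5^4 f(u) du ≈ 17.20833333.
R_6 ≈ 16.49942130.
Error ≈ 17.20833333 − 16.49942130 ≈ 0.708912.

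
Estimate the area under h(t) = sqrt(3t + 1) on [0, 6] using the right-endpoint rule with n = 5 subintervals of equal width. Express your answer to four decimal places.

Δt = (6 − 0)/5 = 1.2.
Right endpoints: 1.2, 2.4, 3.6, 4.8, 6.
h(1.2) ≈ 2.1448, h(2.4) ≈ 2.8636, h(3.6) ≈ 3.4351, h(4.8) ≈ 3.9243, h(6) ≈ 4.3589.
Sum = Δt · [h(1.2) + h(2.4) + h(3.6) + h(4.8) + h(6)].
Sum ≈ 20.0719.

20.0719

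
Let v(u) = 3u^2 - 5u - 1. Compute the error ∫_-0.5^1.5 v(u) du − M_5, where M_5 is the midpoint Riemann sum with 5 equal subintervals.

0.08

Exact integral: ∫_-0.5^1.5 v(u) du = -3.5.
M_5 = -3.58.
Error = -3.5 − (-3.58) = 0.08.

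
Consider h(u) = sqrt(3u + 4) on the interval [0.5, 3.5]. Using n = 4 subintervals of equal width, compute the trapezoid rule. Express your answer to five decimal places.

9.39203

Δu = (3.5 − 0.5)/4 = 0.75.
h(0.5) ≈ 2.34521, h(1.25) ≈ 2.78388, h(2) ≈ 3.16228, h(2.75) ≈ 3.50000, h(3.5) ≈ 3.80789.
T_4 = (Δu/2)·[h(u_0) + 2h(u_1) + 2h(u_2) + 2h(u_3) + h(u_4)].
Sum ≈ 9.39203.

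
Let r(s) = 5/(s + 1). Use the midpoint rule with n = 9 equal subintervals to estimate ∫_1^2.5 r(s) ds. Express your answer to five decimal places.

Δs = (2.5 − 1)/9 = 1/6.
Midpoints: 13/12, 1.25, 17/12, 19/12, 1.75, 23/12, 25/12, 2.25, 29/12.
r(13/12) = 2.4, r(1.25) = 20/9, r(17/12) = 60/29, r(19/12) = 60/31, r(1.75) = 20/11, r(23/12) = 12/7, r(25/12) = 60/37, r(2.25) = 20/13, r(29/12) = 60/41.
Sum = Δs · [r(13/12) + r(1.25) + r(17/12) + ...].
Sum ≈ 2.79711.

2.79711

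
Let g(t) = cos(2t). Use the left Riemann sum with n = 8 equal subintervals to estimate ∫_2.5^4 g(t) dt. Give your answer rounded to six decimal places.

1.002933

Δt = (4 − 2.5)/8 = 0.1875.
Left endpoints: 2.5, 2.6875, 2.875, 3.0625, 3.25, 3.4375, 3.625, 3.8125.
g(2.5) ≈ 0.283662, g(2.6875) ≈ 0.615177, g(2.875) ≈ 0.861192, g(3.0625) ≈ 0.987515, g(3.25) ≈ 0.976588, g(3.4375) ≈ 0.829930, g(3.625) ≈ 0.567924, g(3.8125) ≈ 0.226986.
Sum = Δt · [g(2.5) + g(2.6875) + g(2.875) + ...].
Sum ≈ 1.002933.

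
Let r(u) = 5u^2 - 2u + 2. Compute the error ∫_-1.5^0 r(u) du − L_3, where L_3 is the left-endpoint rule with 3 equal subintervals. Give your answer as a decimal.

-3.875

Exact integral: ∫_-1.5^0 r(u) du = 10.875.
L_3 = 14.75.
Error = 10.875 − 14.75 = -3.875.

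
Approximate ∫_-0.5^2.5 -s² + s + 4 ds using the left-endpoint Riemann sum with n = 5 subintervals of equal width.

10.47

Δs = (2.5 − (-0.5))/5 = 0.6.
Left endpoints: -0.5, 0.1, 0.7, 1.3, 1.9.
f(-0.5) = 3.25, f(0.1) = 4.09, f(0.7) = 4.21, f(1.3) = 3.61, f(1.9) = 2.29.
Sum = Δs · [f(-0.5) + f(0.1) + f(0.7) + f(1.3) + f(1.9)].
Sum = 10.47.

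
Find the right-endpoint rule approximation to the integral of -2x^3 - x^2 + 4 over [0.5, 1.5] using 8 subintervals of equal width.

-0.1328125

Δx = (1.5 − 0.5)/8 = 0.125.
Right endpoints: 0.625, 0.75, 0.875, 1, 1.125, 1.25, 1.375, 1.5.
f(0.625) = 3.12109375, f(0.75) = 2.59375, f(0.875) = 1.89453125, f(1) = 1, f(1.125) = -0.11328125, f(1.25) = -1.46875, f(1.375) = -3.08984375, f(1.5) = -5.
Sum = Δx · [f(0.625) + f(0.75) + f(0.875) + ...].
Sum = -0.1328125.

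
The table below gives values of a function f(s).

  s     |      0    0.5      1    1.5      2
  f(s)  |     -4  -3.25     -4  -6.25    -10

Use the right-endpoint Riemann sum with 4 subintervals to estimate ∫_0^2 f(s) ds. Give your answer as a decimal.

-11.75

Δs = 0.5.
Sum = 0.5·[(-3.25) + (-4) + (-6.25) + (-10)] = -11.75.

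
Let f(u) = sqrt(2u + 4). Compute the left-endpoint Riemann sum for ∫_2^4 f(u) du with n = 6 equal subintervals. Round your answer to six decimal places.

6.207388

Δu = (4 − 2)/6 = 1/3.
Left endpoints: 2, 7/3, 8/3, 3, 10/3, 11/3.
f(2) ≈ 2.828427, f(7/3) ≈ 2.943920, f(8/3) ≈ 3.055050, f(3) ≈ 3.162278, f(10/3) ≈ 3.265986, f(11/3) ≈ 3.366502.
Sum = Δu · [f(2) + f(7/3) + f(8/3) + ...].
Sum ≈ 6.207388.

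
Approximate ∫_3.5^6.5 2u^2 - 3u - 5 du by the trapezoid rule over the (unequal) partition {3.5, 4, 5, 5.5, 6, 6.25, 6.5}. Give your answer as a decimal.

94.96875

Subinterval widths: 0.5, 1, 0.5, 0.5, 0.25, 0.25.
f(3.5) = 9, f(4) = 15, f(5) = 30, f(5.5) = 39, f(6) = 49, f(6.25) = 54.375, f(6.5) = 60.
On each subinterval the trapezoid contributes (Δu_i/2)·[f(u_{i-1}) + f(u_i)].
Sum = 94.96875.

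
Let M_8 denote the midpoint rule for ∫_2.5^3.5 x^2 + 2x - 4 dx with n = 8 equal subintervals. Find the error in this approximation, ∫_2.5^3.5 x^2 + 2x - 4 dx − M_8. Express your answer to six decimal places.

0.001302

Exact integral: ∫_2.5^3.5 f(x) dx ≈ 11.08333333.
M_8 = 11.08203125.
Error ≈ 11.08333333 − 11.08203125 ≈ 0.001302.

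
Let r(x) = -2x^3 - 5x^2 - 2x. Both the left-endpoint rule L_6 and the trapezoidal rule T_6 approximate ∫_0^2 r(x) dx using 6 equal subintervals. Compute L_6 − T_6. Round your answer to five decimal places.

L_6 ≈ -19.0740741.
T_6 ≈ -25.7407407.
L_6 − T_6 ≈ 6.66667.

6.66667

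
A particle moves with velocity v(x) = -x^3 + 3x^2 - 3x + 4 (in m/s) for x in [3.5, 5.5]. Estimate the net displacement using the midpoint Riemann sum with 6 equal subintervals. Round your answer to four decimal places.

Δx = (5.5 − 3.5)/6 = 1/3.
Midpoints: 11/3, 4, 13/3, 14/3, 5, 16/3.
v(11/3) = -431/27, v(4) = -24, v(13/3) = -919/27, v(14/3) = -1250/27, v(5) = -61, v(16/3) = -2116/27.
Sum = Δx · [v(11/3) + v(4) + v(13/3) + ...].
Sum ≈ -86.5556.

-86.5556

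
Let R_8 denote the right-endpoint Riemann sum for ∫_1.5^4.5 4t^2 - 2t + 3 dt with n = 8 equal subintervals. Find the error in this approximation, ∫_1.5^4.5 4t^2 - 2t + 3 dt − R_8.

Exact integral: ∫_1.5^4.5 f(t) dt = 108.
R_8 = 120.65625.
Error = 108 − 120.65625 = -12.65625.

-12.65625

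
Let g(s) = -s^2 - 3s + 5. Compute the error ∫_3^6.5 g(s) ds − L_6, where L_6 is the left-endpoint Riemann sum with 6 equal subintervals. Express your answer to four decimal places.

-12.5619

Exact integral: ∫_3^6.5 g(s) ds ≈ -114.916667.
L_6 ≈ -102.354745.
Error ≈ -114.916667 − (-102.354745) ≈ -12.5619.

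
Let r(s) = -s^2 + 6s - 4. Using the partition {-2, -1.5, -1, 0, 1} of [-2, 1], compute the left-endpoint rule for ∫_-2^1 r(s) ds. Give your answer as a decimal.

Subinterval widths: 0.5, 0.5, 1, 1.
Left endpoints: -2, -1.5, -1, 0.
r(-2) = -20, r(-1.5) = -15.25, r(-1) = -11, r(0) = -4.
Sum = Σ Δs_i · r(s_i).
Sum = -32.625.

-32.625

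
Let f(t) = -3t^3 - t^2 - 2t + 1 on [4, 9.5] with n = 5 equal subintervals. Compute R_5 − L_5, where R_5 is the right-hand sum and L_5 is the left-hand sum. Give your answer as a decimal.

R_5 = -7674.4525.
L_5 = -4962.54.
R_5 − L_5 = -2711.9125.

-2711.9125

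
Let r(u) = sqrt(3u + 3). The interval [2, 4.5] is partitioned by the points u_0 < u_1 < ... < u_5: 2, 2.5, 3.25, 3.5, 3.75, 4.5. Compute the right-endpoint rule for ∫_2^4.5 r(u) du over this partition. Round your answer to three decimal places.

Subinterval widths: 0.5, 0.75, 0.25, 0.25, 0.75.
Right endpoints: 2.5, 3.25, 3.5, 3.75, 4.5.
r(2.5) ≈ 3.240, r(3.25) ≈ 3.571, r(3.5) ≈ 3.674, r(3.75) ≈ 3.775, r(4.5) ≈ 4.062.
Sum = Σ Δu_i · r(u_i).
Sum ≈ 9.207.

9.207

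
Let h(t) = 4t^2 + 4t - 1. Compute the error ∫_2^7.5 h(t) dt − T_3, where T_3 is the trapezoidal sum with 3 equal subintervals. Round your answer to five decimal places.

Exact integral: ∫_2^7.5 h(t) dt ≈ 650.8333333.
T_3 ≈ 663.1574074.
Error ≈ 650.8333333 − 663.1574074 ≈ -12.32407.

-12.32407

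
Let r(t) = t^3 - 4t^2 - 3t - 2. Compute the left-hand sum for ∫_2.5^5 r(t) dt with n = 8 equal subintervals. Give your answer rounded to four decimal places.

-36.3782

Δt = (5 − 2.5)/8 = 0.3125.
Left endpoints: 2.5, 2.8125, 3.125, 3.4375, 3.75, 4.0625, 4.375, 4.6875.
r(2.5) = -18.875, r(2.8125) = -81227/4096, r(3.125) = -10199/512, r(3.4375) = -77657/4096, r(3.75) = -16.765625, r(4.0625) = -53887/4096, r(4.375) = -4069/512, r(4.6875) = -3917/4096.
Sum = Δt · [r(2.5) + r(2.8125) + r(3.125) + ...].
Sum ≈ -36.3782.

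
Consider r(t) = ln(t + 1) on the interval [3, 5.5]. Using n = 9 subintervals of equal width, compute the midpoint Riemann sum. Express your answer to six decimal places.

Δt = (5.5 − 3)/9 = 5/18.
Midpoints: 113/36, 41/12, 133/36, 143/36, 4.25, 163/36, 173/36, 61/12, 193/36.
r(113/36) ≈ 1.420427, r(41/12) ≈ 1.485385, r(133/36) ≈ 1.546380, r(143/36) ≈ 1.603867, r(4.25) ≈ 1.658228, r(163/36) ≈ 1.709786, r(173/36) ≈ 1.758815, r(61/12) ≈ 1.805553, r(193/36) ≈ 1.850203.
Sum = Δt · [r(113/36) + r(41/12) + r(133/36) + ...].
Sum ≈ 4.121846.

4.121846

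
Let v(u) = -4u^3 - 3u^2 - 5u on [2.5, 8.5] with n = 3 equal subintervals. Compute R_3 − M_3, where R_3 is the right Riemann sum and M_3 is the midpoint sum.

R_3 = -8842.5.
M_3 = -5806.5.
R_3 − M_3 = -3036.

-3036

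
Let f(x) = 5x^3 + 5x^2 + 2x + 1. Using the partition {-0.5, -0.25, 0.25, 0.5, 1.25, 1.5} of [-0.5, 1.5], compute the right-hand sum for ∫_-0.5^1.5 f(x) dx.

Subinterval widths: 0.25, 0.5, 0.25, 0.75, 0.25.
Right endpoints: -0.25, 0.25, 0.5, 1.25, 1.5.
f(-0.25) = 0.734375, f(0.25) = 1.890625, f(0.5) = 3.875, f(1.25) = 21.078125, f(1.5) = 32.125.
Sum = Σ Δx_i · f(x_i).
Sum = 25.9375.

25.9375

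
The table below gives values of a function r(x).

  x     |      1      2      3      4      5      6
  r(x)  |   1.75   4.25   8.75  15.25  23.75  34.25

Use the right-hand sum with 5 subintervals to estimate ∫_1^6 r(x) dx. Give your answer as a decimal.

86.25

Δx = 1.
Sum = 1·[4.25 + 8.75 + 15.25 + 23.75 + 34.25] = 86.25.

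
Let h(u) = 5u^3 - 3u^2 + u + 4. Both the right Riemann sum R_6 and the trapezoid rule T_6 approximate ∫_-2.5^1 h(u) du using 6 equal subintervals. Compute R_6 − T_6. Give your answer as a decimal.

29.859375

R_6 ≈ -25.797309.
T_6 ≈ -55.656684.
R_6 − T_6 = 29.859375.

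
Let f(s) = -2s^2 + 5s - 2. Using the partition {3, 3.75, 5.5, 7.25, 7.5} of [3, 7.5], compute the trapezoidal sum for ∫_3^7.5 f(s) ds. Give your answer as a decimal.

-157.84375

Subinterval widths: 0.75, 1.75, 1.75, 0.25.
f(3) = -5, f(3.75) = -11.375, f(5.5) = -35, f(7.25) = -70.875, f(7.5) = -77.
On each subinterval the trapezoid contributes (Δs_i/2)·[f(s_{i-1}) + f(s_i)].
Sum = -157.84375.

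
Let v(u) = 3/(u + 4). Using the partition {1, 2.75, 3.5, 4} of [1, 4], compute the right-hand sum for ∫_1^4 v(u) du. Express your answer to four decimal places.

1.2653

Subinterval widths: 1.75, 0.75, 0.5.
Right endpoints: 2.75, 3.5, 4.
v(2.75) = 4/9, v(3.5) = 0.4, v(4) = 0.375.
Sum = Σ Δu_i · v(u_i).
Sum ≈ 1.2653.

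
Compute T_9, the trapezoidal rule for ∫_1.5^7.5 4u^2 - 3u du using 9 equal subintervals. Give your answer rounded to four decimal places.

Δu = (7.5 − 1.5)/9 = 2/3.
f(1.5) = 4.5, f(13/6) = 221/18, f(17/6) = 425/18, f(3.5) = 38.5, f(25/6) = 1025/18, f(29/6) = 1421/18, f(5.5) = 104.5, f(37/6) = 2405/18, f(41/6) = 2993/18, f(7.5) = 202.5.
T_9 = (Δu/2)·[f(u_0) + 2f(u_1) + ... + 2f(u_{8}) + f(u_9)].
Sum ≈ 478.7778.

478.7778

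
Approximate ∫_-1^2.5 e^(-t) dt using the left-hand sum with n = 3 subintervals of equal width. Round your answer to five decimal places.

Δt = (2.5 − (-1))/3 = 7/6.
Left endpoints: -1, 1/6, 4/3.
f(-1) ≈ 2.71828, f(1/6) ≈ 0.84648, f(4/3) ≈ 0.26360.
Sum = Δt · [f(-1) + f(1/6) + f(4/3)].
Sum ≈ 4.46642.

4.46642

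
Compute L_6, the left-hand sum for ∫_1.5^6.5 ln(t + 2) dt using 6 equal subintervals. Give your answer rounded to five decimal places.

8.42648

Δt = (6.5 − 1.5)/6 = 5/6.
Left endpoints: 1.5, 7/3, 19/6, 4, 29/6, 17/3.
f(1.5) ≈ 1.25276, f(7/3) ≈ 1.46634, f(19/6) ≈ 1.64223, f(4) ≈ 1.79176, f(29/6) ≈ 1.92181, f(17/3) ≈ 2.03688.
Sum = Δt · [f(1.5) + f(7/3) + f(19/6) + ...].
Sum ≈ 8.42648.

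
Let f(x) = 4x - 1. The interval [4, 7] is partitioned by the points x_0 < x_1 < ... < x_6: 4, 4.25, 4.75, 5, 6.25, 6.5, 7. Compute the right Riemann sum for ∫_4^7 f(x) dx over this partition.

67.5

Subinterval widths: 0.25, 0.5, 0.25, 1.25, 0.25, 0.5.
Right endpoints: 4.25, 4.75, 5, 6.25, 6.5, 7.
f(4.25) = 16, f(4.75) = 18, f(5) = 19, f(6.25) = 24, f(6.5) = 25, f(7) = 27.
Sum = Σ Δx_i · f(x_i).
Sum = 67.5.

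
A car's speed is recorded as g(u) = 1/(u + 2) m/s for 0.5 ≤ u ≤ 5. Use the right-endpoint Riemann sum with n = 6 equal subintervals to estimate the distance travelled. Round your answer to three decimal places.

0.940

Δu = (5 − 0.5)/6 = 0.75.
Right endpoints: 1.25, 2, 2.75, 3.5, 4.25, 5.
g(1.25) = 4/13, g(2) = 0.25, g(2.75) = 4/19, g(3.5) = 2/11, g(4.25) = 0.16, g(5) = 1/7.
Sum = Δu · [g(1.25) + g(2) + g(2.75) + ...].
Sum ≈ 0.940.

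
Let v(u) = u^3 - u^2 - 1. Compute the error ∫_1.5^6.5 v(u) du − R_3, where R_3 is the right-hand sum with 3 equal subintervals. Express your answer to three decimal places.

Exact integral: ∫_1.5^6.5 v(u) du ≈ 349.58333.
R_3 ≈ 567.75463.
Error ≈ 349.58333 − 567.75463 ≈ -218.171.

-218.171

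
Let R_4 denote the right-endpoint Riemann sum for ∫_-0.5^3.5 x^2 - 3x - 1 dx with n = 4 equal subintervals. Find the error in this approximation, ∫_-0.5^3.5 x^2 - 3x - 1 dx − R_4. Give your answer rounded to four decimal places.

-0.6667

Exact integral: ∫_-0.5^3.5 f(x) dx ≈ -7.666667.
R_4 = -7.
Error ≈ -7.666667 − (-7) ≈ -0.6667.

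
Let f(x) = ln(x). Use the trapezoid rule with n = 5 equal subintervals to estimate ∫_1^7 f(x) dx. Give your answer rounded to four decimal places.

7.5229

Δx = (7 − 1)/5 = 1.2.
f(1) ≈ 0.0000, f(2.2) ≈ 0.7885, f(3.4) ≈ 1.2238, f(4.6) ≈ 1.5261, f(5.8) ≈ 1.7579, f(7) ≈ 1.9459.
T_5 = (Δx/2)·[f(x_0) + 2f(x_1) + ... + 2f(x_{4}) + f(x_5)].
Sum ≈ 7.5229.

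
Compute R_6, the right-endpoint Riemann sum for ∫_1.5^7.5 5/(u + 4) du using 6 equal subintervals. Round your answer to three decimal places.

3.461

Δu = (7.5 − 1.5)/6 = 1.
Right endpoints: 2.5, 3.5, 4.5, 5.5, 6.5, 7.5.
f(2.5) = 10/13, f(3.5) = 2/3, f(4.5) = 10/17, f(5.5) = 10/19, f(6.5) = 10/21, f(7.5) = 10/23.
Sum = Δu · [f(2.5) + f(3.5) + f(4.5) + ...].
Sum ≈ 3.461.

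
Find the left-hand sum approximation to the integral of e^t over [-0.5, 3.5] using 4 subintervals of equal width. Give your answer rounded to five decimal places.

18.91943

Δt = (3.5 − (-0.5))/4 = 1.
Left endpoints: -0.5, 0.5, 1.5, 2.5.
f(-0.5) ≈ 0.60653, f(0.5) ≈ 1.64872, f(1.5) ≈ 4.48169, f(2.5) ≈ 12.18249.
Sum = Δt · [f(-0.5) + f(0.5) + f(1.5) + f(2.5)].
Sum ≈ 18.91943.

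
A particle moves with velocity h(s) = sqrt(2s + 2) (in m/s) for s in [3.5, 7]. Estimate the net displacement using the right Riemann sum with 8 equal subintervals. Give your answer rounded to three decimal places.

12.551

Δs = (7 − 3.5)/8 = 0.4375.
Right endpoints: 3.9375, 4.375, 4.8125, 5.25, 5.6875, 6.125, 6.5625, 7.
h(3.9375) ≈ 3.142, h(4.375) ≈ 3.279, h(4.8125) ≈ 3.410, h(5.25) ≈ 3.536, h(5.6875) ≈ 3.657, h(6.125) ≈ 3.775, h(6.5625) ≈ 3.889, h(7) ≈ 4.000.
Sum = Δs · [h(3.9375) + h(4.375) + h(4.8125) + ...].
Sum ≈ 12.551.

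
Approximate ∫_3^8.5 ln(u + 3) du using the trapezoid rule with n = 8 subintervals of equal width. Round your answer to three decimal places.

11.833

Δu = (8.5 − 3)/8 = 0.6875.
f(3) ≈ 1.792, f(3.6875) ≈ 1.900, f(4.375) ≈ 1.998, f(5.0625) ≈ 2.087, f(5.75) ≈ 2.169, f(6.4375) ≈ 2.245, f(7.125) ≈ 2.315, f(7.8125) ≈ 2.381, f(8.5) ≈ 2.442.
T_8 = (Δu/2)·[f(u_0) + 2f(u_1) + ... + 2f(u_{7}) + f(u_8)].
Sum ≈ 11.833.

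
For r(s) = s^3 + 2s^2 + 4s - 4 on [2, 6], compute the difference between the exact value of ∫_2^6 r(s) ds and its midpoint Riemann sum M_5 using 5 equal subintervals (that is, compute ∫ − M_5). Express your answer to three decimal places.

2.987

Exact integral: ∫_2^6 r(s) ds ≈ 506.66667.
M_5 = 503.68.
Error ≈ 506.66667 − 503.68 ≈ 2.987.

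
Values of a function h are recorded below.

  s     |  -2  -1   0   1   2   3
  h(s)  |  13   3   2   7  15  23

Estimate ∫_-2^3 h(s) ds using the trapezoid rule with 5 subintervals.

45

Δs = 1.
T_5 = (1/2)·[13 + 2·3 + 2·2 + 2·7 + 2·15 + 23] = 45.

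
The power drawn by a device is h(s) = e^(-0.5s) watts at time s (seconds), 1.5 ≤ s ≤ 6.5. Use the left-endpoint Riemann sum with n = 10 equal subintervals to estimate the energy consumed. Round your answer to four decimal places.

Δs = (6.5 − 1.5)/10 = 0.5.
Left endpoints: 1.5, 2, 2.5, 3, 3.5, 4, 4.5, 5, 5.5, 6.
h(1.5) ≈ 0.4724, h(2) ≈ 0.3679, h(2.5) ≈ 0.2865, h(3) ≈ 0.2231, h(3.5) ≈ 0.1738, h(4) ≈ 0.1353, h(4.5) ≈ 0.1054, h(5) ≈ 0.0821, h(5.5) ≈ 0.0639, h(6) ≈ 0.0498.
Sum = Δs · [h(1.5) + h(2) + h(2.5) + ...].
Sum ≈ 0.9801.

0.9801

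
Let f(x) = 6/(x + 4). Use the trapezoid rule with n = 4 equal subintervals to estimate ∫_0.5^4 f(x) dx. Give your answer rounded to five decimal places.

3.46504

Δx = (4 − 0.5)/4 = 0.875.
f(0.5) = 4/3, f(1.375) = 48/43, f(2.25) = 0.96, f(3.125) = 16/19, f(4) = 0.75.
T_4 = (Δx/2)·[f(x_0) + 2f(x_1) + 2f(x_2) + 2f(x_3) + f(x_4)].
Sum ≈ 3.46504.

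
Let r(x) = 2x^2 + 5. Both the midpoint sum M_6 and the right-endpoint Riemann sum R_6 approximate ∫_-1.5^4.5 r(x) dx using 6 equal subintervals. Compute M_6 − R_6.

M_6 = 92.
R_6 = 113.
M_6 − R_6 = -21.

-21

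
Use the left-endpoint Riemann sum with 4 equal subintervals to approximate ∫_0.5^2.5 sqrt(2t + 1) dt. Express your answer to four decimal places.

Δt = (2.5 − 0.5)/4 = 0.5.
Left endpoints: 0.5, 1, 1.5, 2.
f(0.5) ≈ 1.4142, f(1) ≈ 1.7321, f(1.5) ≈ 2.0000, f(2) ≈ 2.2361.
Sum = Δt · [f(0.5) + f(1) + f(1.5) + f(2)].
Sum ≈ 3.6912.

3.6912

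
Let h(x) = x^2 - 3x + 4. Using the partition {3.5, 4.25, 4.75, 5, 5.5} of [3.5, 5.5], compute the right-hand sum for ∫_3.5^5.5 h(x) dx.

Subinterval widths: 0.75, 0.5, 0.25, 0.5.
Right endpoints: 4.25, 4.75, 5, 5.5.
h(4.25) = 9.3125, h(4.75) = 12.3125, h(5) = 14, h(5.5) = 17.75.
Sum = Σ Δx_i · h(x_i).
Sum = 25.515625.

25.515625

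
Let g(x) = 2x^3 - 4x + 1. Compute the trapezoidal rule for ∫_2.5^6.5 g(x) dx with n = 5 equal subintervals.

816.52

Δx = (6.5 − 2.5)/5 = 0.8.
g(2.5) = 22.25, g(3.3) = 59.674, g(4.1) = 122.442, g(4.9) = 216.698, g(5.7) = 348.586, g(6.5) = 524.25.
T_5 = (Δx/2)·[g(x_0) + 2g(x_1) + ... + 2g(x_{4}) + g(x_5)].
Sum = 816.52.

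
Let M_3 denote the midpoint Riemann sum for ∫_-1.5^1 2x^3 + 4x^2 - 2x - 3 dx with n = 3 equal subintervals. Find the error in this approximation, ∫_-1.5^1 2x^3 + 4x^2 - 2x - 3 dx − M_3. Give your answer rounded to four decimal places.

0.3617

Exact integral: ∫_-1.5^1 f(x) dx ≈ -2.447917.
M_3 ≈ -2.809606.
Error ≈ -2.447917 − (-2.809606) ≈ 0.3617.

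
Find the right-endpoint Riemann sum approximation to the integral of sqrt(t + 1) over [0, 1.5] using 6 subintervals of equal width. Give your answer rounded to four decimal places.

2.0403

Δt = (1.5 − 0)/6 = 0.25.
Right endpoints: 0.25, 0.5, 0.75, 1, 1.25, 1.5.
f(0.25) ≈ 1.1180, f(0.5) ≈ 1.2247, f(0.75) ≈ 1.3229, f(1) ≈ 1.4142, f(1.25) ≈ 1.5000, f(1.5) ≈ 1.5811.
Sum = Δt · [f(0.25) + f(0.5) + f(0.75) + ...].
Sum ≈ 2.0403.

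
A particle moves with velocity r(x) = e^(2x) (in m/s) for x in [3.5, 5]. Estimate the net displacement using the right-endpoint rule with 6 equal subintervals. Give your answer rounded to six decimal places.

Δx = (5 − 3.5)/6 = 0.25.
Right endpoints: 3.75, 4, 4.25, 4.5, 4.75, 5.
r(3.75) ≈ 1808.042414, r(4) ≈ 2980.957987, r(4.25) ≈ 4914.768840, r(4.5) ≈ 8103.083928, r(4.75) ≈ 13359.726830, r(5) ≈ 22026.465795.
Sum = Δx · [r(3.75) + r(4) + r(4.25) + ...].
Sum ≈ 13298.261448.

13298.261448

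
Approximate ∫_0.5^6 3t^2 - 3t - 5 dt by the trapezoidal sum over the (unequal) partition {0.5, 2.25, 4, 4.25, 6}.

142.796875

Subinterval widths: 1.75, 1.75, 0.25, 1.75.
f(0.5) = -5.75, f(2.25) = 3.4375, f(4) = 31, f(4.25) = 36.4375, f(6) = 85.
On each subinterval the trapezoid contributes (Δt_i/2)·[f(t_{i-1}) + f(t_i)].
Sum = 142.796875.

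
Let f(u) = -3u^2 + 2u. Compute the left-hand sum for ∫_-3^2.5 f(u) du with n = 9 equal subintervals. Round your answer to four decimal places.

Δu = (2.5 − (-3))/9 = 11/18.
Left endpoints: -3, -43/18, -16/9, -7/6, -5/9, 1/18, 2/3, 23/18, 17/9.
f(-3) = -33, f(-43/18) = -2365/108, f(-16/9) = -352/27, f(-7/6) = -77/12, f(-5/9) = -55/27, f(1/18) = 11/108, f(2/3) = 0, f(23/18) = -253/108, f(17/9) = -187/27.
Sum = Δu · [f(-3) + f(-43/18) + f(-16/9) + ...].
Sum ≈ -52.2840.

-52.2840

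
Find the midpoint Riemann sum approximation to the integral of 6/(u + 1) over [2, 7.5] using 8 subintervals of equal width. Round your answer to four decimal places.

6.2373

Δu = (7.5 − 2)/8 = 0.6875.
Midpoints: 2.34375, 3.03125, 3.71875, 4.40625, 5.09375, 5.78125, 6.46875, 7.15625.
f(2.34375) = 192/107, f(3.03125) = 64/43, f(3.71875) = 192/151, f(4.40625) = 192/173, f(5.09375) = 64/65, f(5.78125) = 192/217, f(6.46875) = 192/239, f(7.15625) = 64/87.
Sum = Δu · [f(2.34375) + f(3.03125) + f(3.71875) + ...].
Sum ≈ 6.2373.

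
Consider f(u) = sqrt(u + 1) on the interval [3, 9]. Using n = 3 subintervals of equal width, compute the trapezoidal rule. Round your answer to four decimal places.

Δu = (9 − 3)/3 = 2.
f(3) ≈ 2.0000, f(5) ≈ 2.4495, f(7) ≈ 2.8284, f(9) ≈ 3.1623.
T_3 = (Δu/2)·[f(u_0) + 2f(u_1) + 2f(u_2) + f(u_3)].
Sum ≈ 15.7181.

15.7181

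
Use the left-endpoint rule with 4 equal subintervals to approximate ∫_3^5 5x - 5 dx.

Δx = (5 − 3)/4 = 0.5.
Left endpoints: 3, 3.5, 4, 4.5.
f(3) = 10, f(3.5) = 12.5, f(4) = 15, f(4.5) = 17.5.
Sum = Δx · [f(3) + f(3.5) + f(4) + f(4.5)].
Sum = 27.5.

27.5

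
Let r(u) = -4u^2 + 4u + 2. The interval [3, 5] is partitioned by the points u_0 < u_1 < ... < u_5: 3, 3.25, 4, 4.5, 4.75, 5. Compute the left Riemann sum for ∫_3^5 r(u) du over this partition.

-81.5

Subinterval widths: 0.25, 0.75, 0.5, 0.25, 0.25.
Left endpoints: 3, 3.25, 4, 4.5, 4.75.
r(3) = -22, r(3.25) = -27.25, r(4) = -46, r(4.5) = -61, r(4.75) = -69.25.
Sum = Σ Δu_i · r(u_i).
Sum = -81.5.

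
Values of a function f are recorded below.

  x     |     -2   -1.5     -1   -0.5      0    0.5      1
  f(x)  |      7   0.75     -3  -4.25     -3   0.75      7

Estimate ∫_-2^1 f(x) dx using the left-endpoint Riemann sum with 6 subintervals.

Δx = 0.5.
Sum = 0.5·[7 + 0.75 + (-3) + (-4.25) + (-3) + 0.75] = -0.875.

-0.875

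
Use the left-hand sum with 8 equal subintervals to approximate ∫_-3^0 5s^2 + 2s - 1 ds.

Δs = (0 − (-3))/8 = 0.375.
Left endpoints: -3, -2.625, -2.25, -1.875, -1.5, -1.125, -0.75, -0.375.
f(-3) = 38, f(-2.625) = 28.203125, f(-2.25) = 19.8125, f(-1.875) = 12.828125, f(-1.5) = 7.25, f(-1.125) = 3.078125, f(-0.75) = 0.3125, f(-0.375) = -1.046875.
Sum = Δs · [f(-3) + f(-2.625) + f(-2.25) + ...].
Sum = 40.6640625.

40.6640625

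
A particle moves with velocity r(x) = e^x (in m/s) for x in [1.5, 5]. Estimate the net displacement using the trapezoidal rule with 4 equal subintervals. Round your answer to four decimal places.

Δx = (5 − 1.5)/4 = 0.875.
r(1.5) ≈ 4.4817, r(2.375) ≈ 10.7510, r(3.25) ≈ 25.7903, r(4.125) ≈ 61.8678, r(5) ≈ 148.4132.
T_4 = (Δx/2)·[r(x_0) + 2r(x_1) + 2r(x_2) + 2r(x_3) + r(x_4)].
Sum ≈ 152.9995.

152.9995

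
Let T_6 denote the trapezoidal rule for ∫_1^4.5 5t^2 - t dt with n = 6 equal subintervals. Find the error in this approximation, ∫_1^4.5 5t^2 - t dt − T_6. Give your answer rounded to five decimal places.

Exact integral: ∫_1^4.5 f(t) dt ≈ 140.5833333.
T_6 ≈ 141.5758102.
Error ≈ 140.5833333 − 141.5758102 ≈ -0.99248.

-0.99248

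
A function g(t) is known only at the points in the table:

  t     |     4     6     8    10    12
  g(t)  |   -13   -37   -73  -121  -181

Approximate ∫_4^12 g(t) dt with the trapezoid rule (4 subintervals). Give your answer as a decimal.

-656

Δt = 2.
T_4 = (2/2)·[(-13) + 2·(-37) + 2·(-73) + 2·(-121) + (-181)] = -656.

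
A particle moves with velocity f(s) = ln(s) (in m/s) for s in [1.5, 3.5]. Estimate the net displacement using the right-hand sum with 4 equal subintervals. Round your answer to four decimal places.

1.9804

Δs = (3.5 − 1.5)/4 = 0.5.
Right endpoints: 2, 2.5, 3, 3.5.
f(2) ≈ 0.6931, f(2.5) ≈ 0.9163, f(3) ≈ 1.0986, f(3.5) ≈ 1.2528.
Sum = Δs · [f(2) + f(2.5) + f(3) + f(3.5)].
Sum ≈ 1.9804.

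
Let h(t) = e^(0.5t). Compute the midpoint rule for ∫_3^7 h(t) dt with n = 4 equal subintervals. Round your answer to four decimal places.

56.6753

Δt = (7 − 3)/4 = 1.
Midpoints: 3.5, 4.5, 5.5, 6.5.
h(3.5) ≈ 5.7546, h(4.5) ≈ 9.4877, h(5.5) ≈ 15.6426, h(6.5) ≈ 25.7903.
Sum = Δt · [h(3.5) + h(4.5) + h(5.5) + h(6.5)].
Sum ≈ 56.6753.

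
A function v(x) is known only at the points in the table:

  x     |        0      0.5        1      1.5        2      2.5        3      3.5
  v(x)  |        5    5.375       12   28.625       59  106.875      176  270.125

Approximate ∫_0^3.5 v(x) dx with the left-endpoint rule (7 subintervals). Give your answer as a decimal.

Δx = 0.5.
Sum = 0.5·[5 + 5.375 + 12 + 28.625 + 59 + 106.875 + 176] = 196.4375.

196.4375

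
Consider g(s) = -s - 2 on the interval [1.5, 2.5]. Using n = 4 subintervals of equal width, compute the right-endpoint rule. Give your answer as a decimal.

-4.125

Δs = (2.5 − 1.5)/4 = 0.25.
Right endpoints: 1.75, 2, 2.25, 2.5.
g(1.75) = -3.75, g(2) = -4, g(2.25) = -4.25, g(2.5) = -4.5.
Sum = Δs · [g(1.75) + g(2) + g(2.25) + g(2.5)].
Sum = -4.125.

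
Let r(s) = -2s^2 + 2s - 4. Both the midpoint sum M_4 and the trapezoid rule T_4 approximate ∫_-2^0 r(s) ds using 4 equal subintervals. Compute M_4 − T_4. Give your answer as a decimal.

0.25

M_4 = -17.25.
T_4 = -17.5.
M_4 − T_4 = 0.25.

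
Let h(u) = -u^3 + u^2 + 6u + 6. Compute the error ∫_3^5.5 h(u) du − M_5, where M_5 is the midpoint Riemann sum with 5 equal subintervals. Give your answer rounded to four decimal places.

Exact integral: ∫_3^5.5 h(u) du ≈ -83.307292.
M_5 = -82.6953125.
Error ≈ -83.307292 − (-82.6953125) ≈ -0.6120.

-0.6120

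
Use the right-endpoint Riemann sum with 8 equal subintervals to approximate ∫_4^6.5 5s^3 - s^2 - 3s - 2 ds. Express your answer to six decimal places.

Δs = (6.5 − 4)/8 = 0.3125.
Right endpoints: 4.3125, 4.625, 4.9375, 5.25, 5.5625, 5.875, 6.1875, 6.5.
f(4.3125) = 1505185/4096, f(4.625) = 234185/512, f(4.9375) = 2296475/4096, f(5.25) = 678.203125, f(5.5625) = 3321565/4096, f(5.875) = 491395/512, f(6.1875) = 4610455/4096, f(6.5) = 1309.375.
Sum = Δs · [f(4.3125) + f(4.625) + f(4.9375) + ...].
Sum ≈ 1959.185791.

1959.185791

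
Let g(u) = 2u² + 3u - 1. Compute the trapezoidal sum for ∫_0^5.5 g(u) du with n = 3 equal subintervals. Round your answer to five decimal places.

156.95370

Δu = (5.5 − 0)/3 = 11/6.
g(0) = -1, g(11/6) = 101/9, g(11/3) = 332/9, g(5.5) = 76.
T_3 = (Δu/2)·[g(u_0) + 2g(u_1) + 2g(u_2) + g(u_3)].
Sum ≈ 156.95370.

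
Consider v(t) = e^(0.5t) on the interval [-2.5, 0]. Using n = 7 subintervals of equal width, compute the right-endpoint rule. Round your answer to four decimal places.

1.5582

Δt = (0 − (-2.5))/7 = 5/14.
Right endpoints: -15/7, -25/14, -10/7, -15/14, -5/7, -5/14, 0.
v(-15/7) ≈ 0.3425, v(-25/14) ≈ 0.4095, v(-10/7) ≈ 0.4895, v(-15/14) ≈ 0.5853, v(-5/7) ≈ 0.6997, v(-5/14) ≈ 0.8365, v(0) ≈ 1.0000.
Sum = Δt · [v(-15/7) + v(-25/14) + v(-10/7) + ...].
Sum ≈ 1.5582.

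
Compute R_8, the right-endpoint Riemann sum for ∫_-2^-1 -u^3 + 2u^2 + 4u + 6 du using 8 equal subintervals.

Δu = (-1 − (-2))/8 = 0.125.
Right endpoints: -1.875, -1.75, -1.625, -1.5, -1.375, -1.25, -1.125, -1.
f(-1.875) = 6207/512, f(-1.75) = 10.484375, f(-1.625) = 4645/512, f(-1.5) = 7.875, f(-1.375) = 3523/512, f(-1.25) = 6.078125, f(-1.125) = 2793/512, f(-1) = 5.
Sum = Δu · [f(-1.875) + f(-1.75) + f(-1.625) + ...].
Sum = 7.87109375.

7.87109375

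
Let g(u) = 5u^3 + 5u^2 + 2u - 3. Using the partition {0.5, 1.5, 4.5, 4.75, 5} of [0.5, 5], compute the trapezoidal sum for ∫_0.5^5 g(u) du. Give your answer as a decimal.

1229.27734375

Subinterval widths: 1, 3, 0.25, 0.25.
g(0.5) = -0.125, g(1.5) = 28.125, g(4.5) = 562.875, g(4.75) = 655.171875, g(5) = 757.
On each subinterval the trapezoid contributes (Δu_i/2)·[g(u_{i-1}) + g(u_i)].
Sum = 1229.27734375.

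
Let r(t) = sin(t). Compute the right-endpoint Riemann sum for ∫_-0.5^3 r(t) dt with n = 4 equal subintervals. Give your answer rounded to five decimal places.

Δt = (3 − (-0.5))/4 = 0.875.
Right endpoints: 0.375, 1.25, 2.125, 3.
r(0.375) ≈ 0.36627, r(1.25) ≈ 0.94898, r(2.125) ≈ 0.85032, r(3) ≈ 0.14112.
Sum = Δt · [r(0.375) + r(1.25) + r(2.125) + r(3)].
Sum ≈ 2.01836.

2.01836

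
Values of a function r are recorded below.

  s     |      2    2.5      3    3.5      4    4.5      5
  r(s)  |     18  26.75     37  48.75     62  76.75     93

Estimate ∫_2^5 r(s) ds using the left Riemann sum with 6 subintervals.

Δs = 0.5.
Sum = 0.5·[18 + 26.75 + 37 + 48.75 + 62 + 76.75] = 134.625.

134.625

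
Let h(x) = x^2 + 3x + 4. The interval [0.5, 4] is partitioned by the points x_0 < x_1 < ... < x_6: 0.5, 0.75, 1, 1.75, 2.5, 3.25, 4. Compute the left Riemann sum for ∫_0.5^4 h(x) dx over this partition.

Subinterval widths: 0.25, 0.25, 0.75, 0.75, 0.75, 0.75.
Left endpoints: 0.5, 0.75, 1, 1.75, 2.5, 3.25.
h(0.5) = 5.75, h(0.75) = 6.8125, h(1) = 8, h(1.75) = 12.3125, h(2.5) = 17.75, h(3.25) = 24.3125.
Sum = Σ Δx_i · h(x_i).
Sum = 49.921875.

49.921875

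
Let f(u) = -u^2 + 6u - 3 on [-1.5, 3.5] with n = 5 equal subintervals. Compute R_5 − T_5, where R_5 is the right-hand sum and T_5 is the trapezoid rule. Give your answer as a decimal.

10

R_5 = 8.75.
T_5 = -1.25.
R_5 − T_5 = 10.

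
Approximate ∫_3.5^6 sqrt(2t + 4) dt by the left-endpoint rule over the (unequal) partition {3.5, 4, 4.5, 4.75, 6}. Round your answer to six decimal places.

Subinterval widths: 0.5, 0.5, 0.25, 1.25.
Left endpoints: 3.5, 4, 4.5, 4.75.
f(3.5) ≈ 3.316625, f(4) ≈ 3.464102, f(4.5) ≈ 3.605551, f(4.75) ≈ 3.674235.
Sum = Σ Δt_i · f(t_i).
Sum ≈ 8.884544.

8.884544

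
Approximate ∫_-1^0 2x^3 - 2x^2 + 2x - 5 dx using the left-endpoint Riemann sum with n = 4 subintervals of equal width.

Δx = (0 − (-1))/4 = 0.25.
Left endpoints: -1, -0.75, -0.5, -0.25.
f(-1) = -11, f(-0.75) = -8.46875, f(-0.5) = -6.75, f(-0.25) = -5.65625.
Sum = Δx · [f(-1) + f(-0.75) + f(-0.5) + f(-0.25)].
Sum = -7.96875.

-7.96875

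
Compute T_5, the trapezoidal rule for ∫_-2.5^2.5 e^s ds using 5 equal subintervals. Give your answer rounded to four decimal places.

Δs = (2.5 − (-2.5))/5 = 1.
f(-2.5) ≈ 0.0821, f(-1.5) ≈ 0.2231, f(-0.5) ≈ 0.6065, f(0.5) ≈ 1.6487, f(1.5) ≈ 4.4817, f(2.5) ≈ 12.1825.
T_5 = (Δs/2)·[f(s_0) + 2f(s_1) + ... + 2f(s_{4}) + f(s_5)].
Sum ≈ 13.0924.

13.0924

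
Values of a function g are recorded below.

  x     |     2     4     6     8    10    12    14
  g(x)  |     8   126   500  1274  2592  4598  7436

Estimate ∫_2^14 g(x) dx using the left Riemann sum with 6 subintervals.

18196

Δx = 2.
Sum = 2·[8 + 126 + 500 + 1274 + 2592 + 4598] = 18196.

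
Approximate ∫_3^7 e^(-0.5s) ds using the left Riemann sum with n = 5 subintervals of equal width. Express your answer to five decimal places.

0.46817

Δs = (7 − 3)/5 = 0.8.
Left endpoints: 3, 3.8, 4.6, 5.4, 6.2.
f(3) ≈ 0.22313, f(3.8) ≈ 0.14957, f(4.6) ≈ 0.10026, f(5.4) ≈ 0.06721, f(6.2) ≈ 0.04505.
Sum = Δs · [f(3) + f(3.8) + f(4.6) + f(5.4) + f(6.2)].
Sum ≈ 0.46817.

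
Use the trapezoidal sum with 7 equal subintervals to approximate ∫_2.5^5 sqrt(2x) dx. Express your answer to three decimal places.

6.813

Δx = (5 − 2.5)/7 = 5/14.
f(2.5) ≈ 2.236, f(20/7) ≈ 2.390, f(45/14) ≈ 2.535, f(25/7) ≈ 2.673, f(55/14) ≈ 2.803, f(30/7) ≈ 2.928, f(65/14) ≈ 3.047, f(5) ≈ 3.162.
T_7 = (Δx/2)·[f(x_0) + 2f(x_1) + ... + 2f(x_{6}) + f(x_7)].
Sum ≈ 6.813.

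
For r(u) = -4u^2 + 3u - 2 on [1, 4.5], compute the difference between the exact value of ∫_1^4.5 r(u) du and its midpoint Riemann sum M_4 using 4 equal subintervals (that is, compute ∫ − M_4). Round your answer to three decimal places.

Exact integral: ∫_1^4.5 r(u) du ≈ -98.29167.
M_4 = -97.3984375.
Error ≈ -98.29167 − (-97.3984375) ≈ -0.893.

-0.893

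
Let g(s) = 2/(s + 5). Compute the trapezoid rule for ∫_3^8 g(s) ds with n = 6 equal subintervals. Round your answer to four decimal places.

0.9721

Δs = (8 − 3)/6 = 5/6.
g(3) = 0.25, g(23/6) = 12/53, g(14/3) = 6/29, g(5.5) = 4/21, g(19/3) = 3/17, g(43/6) = 12/73, g(8) = 2/13.
T_6 = (Δs/2)·[g(s_0) + 2g(s_1) + ... + 2g(s_{5}) + g(s_6)].
Sum ≈ 0.9721.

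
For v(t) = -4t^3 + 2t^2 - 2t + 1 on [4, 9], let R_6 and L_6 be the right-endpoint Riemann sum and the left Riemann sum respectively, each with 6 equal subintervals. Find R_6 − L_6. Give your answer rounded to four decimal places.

-2116.6667

R_6 ≈ -7023.981481.
L_6 ≈ -4907.314815.
R_6 − L_6 ≈ -2116.6667.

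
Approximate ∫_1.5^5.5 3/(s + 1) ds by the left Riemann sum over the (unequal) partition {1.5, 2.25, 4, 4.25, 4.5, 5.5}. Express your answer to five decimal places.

3.35370

Subinterval widths: 0.75, 1.75, 0.25, 0.25, 1.
Left endpoints: 1.5, 2.25, 4, 4.25, 4.5.
f(1.5) = 1.2, f(2.25) = 12/13, f(4) = 0.6, f(4.25) = 4/7, f(4.5) = 6/11.
Sum = Σ Δs_i · f(s_i).
Sum ≈ 3.35370.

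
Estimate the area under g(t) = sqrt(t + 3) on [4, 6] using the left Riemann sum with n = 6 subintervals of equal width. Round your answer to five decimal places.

5.59391

Δt = (6 − 4)/6 = 1/3.
Left endpoints: 4, 13/3, 14/3, 5, 16/3, 17/3.
g(4) ≈ 2.64575, g(13/3) ≈ 2.70801, g(14/3) ≈ 2.76887, g(5) ≈ 2.82843, g(16/3) ≈ 2.88675, g(17/3) ≈ 2.94392.
Sum = Δt · [g(4) + g(13/3) + g(14/3) + ...].
Sum ≈ 5.59391.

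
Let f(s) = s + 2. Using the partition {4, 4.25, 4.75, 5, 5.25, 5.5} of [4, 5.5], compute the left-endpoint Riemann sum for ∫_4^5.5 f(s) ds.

Subinterval widths: 0.25, 0.5, 0.25, 0.25, 0.25.
Left endpoints: 4, 4.25, 4.75, 5, 5.25.
f(4) = 6, f(4.25) = 6.25, f(4.75) = 6.75, f(5) = 7, f(5.25) = 7.25.
Sum = Σ Δs_i · f(s_i).
Sum = 9.875.

9.875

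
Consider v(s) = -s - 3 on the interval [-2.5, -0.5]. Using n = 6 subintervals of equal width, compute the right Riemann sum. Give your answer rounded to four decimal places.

Δs = (-0.5 − (-2.5))/6 = 1/3.
Right endpoints: -13/6, -11/6, -1.5, -7/6, -5/6, -0.5.
v(-13/6) = -5/6, v(-11/6) = -7/6, v(-1.5) = -1.5, v(-7/6) = -11/6, v(-5/6) = -13/6, v(-0.5) = -2.5.
Sum = Δs · [v(-13/6) + v(-11/6) + v(-1.5) + ...].
Sum ≈ -3.3333.

-3.3333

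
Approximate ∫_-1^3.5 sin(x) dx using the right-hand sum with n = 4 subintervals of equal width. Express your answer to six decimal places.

Δx = (3.5 − (-1))/4 = 1.125.
Right endpoints: 0.125, 1.25, 2.375, 3.5.
f(0.125) ≈ 0.124675, f(1.25) ≈ 0.948985, f(2.375) ≈ 0.693685, f(3.5) ≈ -0.350783.
Sum = Δx · [f(0.125) + f(1.25) + f(2.375) + f(3.5)].
Sum ≈ 1.593631.

1.593631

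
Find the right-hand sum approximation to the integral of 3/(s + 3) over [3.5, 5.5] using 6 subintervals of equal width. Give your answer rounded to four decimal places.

0.7870

Δs = (5.5 − 3.5)/6 = 1/3.
Right endpoints: 23/6, 25/6, 4.5, 29/6, 31/6, 5.5.
f(23/6) = 18/41, f(25/6) = 18/43, f(4.5) = 0.4, f(29/6) = 18/47, f(31/6) = 18/49, f(5.5) = 6/17.
Sum = Δs · [f(23/6) + f(25/6) + f(4.5) + ...].
Sum ≈ 0.7870.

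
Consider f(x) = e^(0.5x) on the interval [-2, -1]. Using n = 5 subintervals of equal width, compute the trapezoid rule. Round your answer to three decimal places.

0.478

Δx = (-1 − (-2))/5 = 0.2.
f(-2) ≈ 0.368, f(-1.8) ≈ 0.407, f(-1.6) ≈ 0.449, f(-1.4) ≈ 0.497, f(-1.2) ≈ 0.549, f(-1) ≈ 0.607.
T_5 = (Δx/2)·[f(x_0) + 2f(x_1) + ... + 2f(x_{4}) + f(x_5)].
Sum ≈ 0.478.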